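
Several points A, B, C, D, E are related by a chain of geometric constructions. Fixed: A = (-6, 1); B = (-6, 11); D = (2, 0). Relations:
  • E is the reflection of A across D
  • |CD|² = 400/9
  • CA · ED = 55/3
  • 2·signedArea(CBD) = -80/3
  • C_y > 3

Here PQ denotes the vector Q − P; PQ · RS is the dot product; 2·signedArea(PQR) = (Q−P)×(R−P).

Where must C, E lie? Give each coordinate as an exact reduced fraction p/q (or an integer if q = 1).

1. C_x = -10/3  [line 11·x + 8·y + 14/3 = 0 ∩ |CD|² = 400/9]
2. C_y = 4  [line 11·x + 8·y + 14/3 = 0 ∩ |CD|² = 400/9]
   → C = (-10/3, 4)
3. E_x = 10  [E is the reflection of A across D]
4. E_y = -1  [E is the reflection of A across D]
   → E = (10, -1)

C = (-10/3, 4)
E = (10, -1)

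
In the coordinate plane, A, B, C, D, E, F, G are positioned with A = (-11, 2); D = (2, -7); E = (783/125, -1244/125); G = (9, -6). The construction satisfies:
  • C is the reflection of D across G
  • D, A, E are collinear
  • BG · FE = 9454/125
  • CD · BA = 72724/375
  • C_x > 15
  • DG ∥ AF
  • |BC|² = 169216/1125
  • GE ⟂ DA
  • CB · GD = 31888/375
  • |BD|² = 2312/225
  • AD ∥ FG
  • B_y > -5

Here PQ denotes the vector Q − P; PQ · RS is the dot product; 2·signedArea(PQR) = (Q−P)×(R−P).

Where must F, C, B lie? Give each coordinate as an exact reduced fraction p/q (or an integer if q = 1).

B = (1408/375, -1619/375)
C = (16, -5)
F = (-4, 3)

1. F_x = -4  [AD ∥ FG ∩ DG ∥ AF]
2. F_y = 3  [AD ∥ FG ∩ DG ∥ AF]
   → F = (-4, 3)
3. C_x = 16  [C is the reflection of D across G]
4. C_y = -5  [C is the reflection of D across G]
   → C = (16, -5)
5. B_x = 1408/375  [BG · FE = 9454/125 ∩ CD · BA = 72724/375]
6. B_y = -1619/375  [BG · FE = 9454/125 ∩ CD · BA = 72724/375]
   → B = (1408/375, -1619/375)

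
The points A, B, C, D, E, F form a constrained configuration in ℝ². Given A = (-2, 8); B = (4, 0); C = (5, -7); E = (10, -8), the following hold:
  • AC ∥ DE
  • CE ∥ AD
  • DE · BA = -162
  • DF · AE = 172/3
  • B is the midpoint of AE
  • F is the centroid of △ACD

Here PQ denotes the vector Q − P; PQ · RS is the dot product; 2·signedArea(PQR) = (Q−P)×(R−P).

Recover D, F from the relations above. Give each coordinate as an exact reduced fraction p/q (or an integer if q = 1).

D = (3, 7)
F = (2, 8/3)

1. D_x = 3  [AC ∥ DE ∩ CE ∥ AD]
2. D_y = 7  [AC ∥ DE ∩ CE ∥ AD]
   → D = (3, 7)
3. F_x = 2  [F is the centroid of △ACD]
4. F_y = 8/3  [F is the centroid of △ACD]
   → F = (2, 8/3)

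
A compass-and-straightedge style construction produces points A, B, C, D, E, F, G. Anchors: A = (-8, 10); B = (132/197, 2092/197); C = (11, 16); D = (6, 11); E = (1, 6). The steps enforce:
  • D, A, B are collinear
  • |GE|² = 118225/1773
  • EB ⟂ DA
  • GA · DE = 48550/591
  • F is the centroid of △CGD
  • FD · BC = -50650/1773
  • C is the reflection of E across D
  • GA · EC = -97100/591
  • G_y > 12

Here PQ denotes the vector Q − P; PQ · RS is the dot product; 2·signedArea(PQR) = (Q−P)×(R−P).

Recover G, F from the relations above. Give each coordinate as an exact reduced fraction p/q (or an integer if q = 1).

1. G_x = 3481/591  [line 5·x + 5·y + -54460/591 = 0 ∩ |GE|² = 118225/1773]
2. G_y = 7411/591  [line 5·x + 5·y + -54460/591 = 0 ∩ |GE|² = 118225/1773]
   → G = (3481/591, 7411/591)
3. F_x = 13528/1773  [F is the centroid of △CGD]
4. F_y = 23368/1773  [F is the centroid of △CGD]
   → F = (13528/1773, 23368/1773)

F = (13528/1773, 23368/1773)
G = (3481/591, 7411/591)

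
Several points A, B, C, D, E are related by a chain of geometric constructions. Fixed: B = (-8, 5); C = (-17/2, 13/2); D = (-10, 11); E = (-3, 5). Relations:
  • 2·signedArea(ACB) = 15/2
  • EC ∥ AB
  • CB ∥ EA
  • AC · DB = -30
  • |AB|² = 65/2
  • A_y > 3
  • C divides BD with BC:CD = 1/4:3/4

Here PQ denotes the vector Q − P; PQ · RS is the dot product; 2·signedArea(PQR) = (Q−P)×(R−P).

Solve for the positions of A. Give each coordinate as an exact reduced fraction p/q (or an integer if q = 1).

1. A_x = -5/2  [EC ∥ AB ∩ CB ∥ EA]
2. A_y = 7/2  [EC ∥ AB ∩ CB ∥ EA]
   → A = (-5/2, 7/2)

A = (-5/2, 7/2)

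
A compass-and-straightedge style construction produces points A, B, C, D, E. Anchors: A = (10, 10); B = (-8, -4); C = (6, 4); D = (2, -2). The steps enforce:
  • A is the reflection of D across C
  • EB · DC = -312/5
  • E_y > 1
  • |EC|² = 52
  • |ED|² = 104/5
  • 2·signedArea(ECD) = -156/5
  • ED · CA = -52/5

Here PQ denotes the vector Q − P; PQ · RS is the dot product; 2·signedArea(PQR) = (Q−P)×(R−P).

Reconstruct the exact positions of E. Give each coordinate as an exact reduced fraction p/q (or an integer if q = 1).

1. E_x = -4/5  [EB · DC = -312/5 ∩ 2·signedArea(ECD) = -156/5]
2. E_y = 8/5  [EB · DC = -312/5 ∩ 2·signedArea(ECD) = -156/5]
   → E = (-4/5, 8/5)

E = (-4/5, 8/5)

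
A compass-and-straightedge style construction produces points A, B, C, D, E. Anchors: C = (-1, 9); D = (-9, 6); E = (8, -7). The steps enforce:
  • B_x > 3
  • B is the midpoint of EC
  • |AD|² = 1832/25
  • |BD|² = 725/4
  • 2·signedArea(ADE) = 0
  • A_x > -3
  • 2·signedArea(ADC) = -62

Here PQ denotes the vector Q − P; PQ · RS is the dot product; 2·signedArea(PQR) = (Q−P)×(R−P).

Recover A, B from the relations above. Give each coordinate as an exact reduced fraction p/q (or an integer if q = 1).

A = (-11/5, 4/5)
B = (7/2, 1)

1. A_x = -11/5  [2·signedArea(ADE) = 0 ∩ 2·signedArea(ADC) = -62]
2. A_y = 4/5  [2·signedArea(ADE) = 0 ∩ 2·signedArea(ADC) = -62]
   → A = (-11/5, 4/5)
3. B_x = 7/2  [B is the midpoint of EC]
4. B_y = 1  [B is the midpoint of EC]
   → B = (7/2, 1)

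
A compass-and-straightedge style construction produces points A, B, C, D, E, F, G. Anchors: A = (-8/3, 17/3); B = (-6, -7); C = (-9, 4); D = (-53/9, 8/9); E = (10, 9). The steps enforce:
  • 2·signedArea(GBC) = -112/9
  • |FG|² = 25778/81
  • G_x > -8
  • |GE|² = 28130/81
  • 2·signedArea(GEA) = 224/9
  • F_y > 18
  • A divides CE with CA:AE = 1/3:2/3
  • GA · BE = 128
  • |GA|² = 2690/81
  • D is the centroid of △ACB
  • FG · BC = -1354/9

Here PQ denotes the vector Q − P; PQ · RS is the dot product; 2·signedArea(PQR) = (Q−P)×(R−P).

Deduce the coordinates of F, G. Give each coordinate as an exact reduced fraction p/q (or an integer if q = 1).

1. G_x = -67/9  [2·signedArea(GEA) = 224/9 ∩ GA · BE = 128]
2. G_y = 22/9  [2·signedArea(GEA) = 224/9 ∩ GA · BE = 128]
   → G = (-67/9, 22/9)
3. F_x = 2/3  [line 3·x + -11·y + 599/3 = 0 ∩ |FG|² = 25778/81]
4. F_y = 55/3  [line 3·x + -11·y + 599/3 = 0 ∩ |FG|² = 25778/81]
   → F = (2/3, 55/3)

F = (2/3, 55/3)
G = (-67/9, 22/9)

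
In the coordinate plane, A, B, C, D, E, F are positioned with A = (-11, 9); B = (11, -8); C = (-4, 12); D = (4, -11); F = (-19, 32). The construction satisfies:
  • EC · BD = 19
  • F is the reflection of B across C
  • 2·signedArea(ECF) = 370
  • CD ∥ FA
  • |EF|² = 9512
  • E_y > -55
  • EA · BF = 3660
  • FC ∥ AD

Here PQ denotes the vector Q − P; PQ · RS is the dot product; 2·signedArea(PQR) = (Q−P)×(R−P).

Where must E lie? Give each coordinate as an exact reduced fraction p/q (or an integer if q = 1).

E = (27, -54)

1. E_x = 27  [EA · BF = 3660 ∩ 2·signedArea(ECF) = 370]
2. E_y = -54  [EA · BF = 3660 ∩ 2·signedArea(ECF) = 370]
   → E = (27, -54)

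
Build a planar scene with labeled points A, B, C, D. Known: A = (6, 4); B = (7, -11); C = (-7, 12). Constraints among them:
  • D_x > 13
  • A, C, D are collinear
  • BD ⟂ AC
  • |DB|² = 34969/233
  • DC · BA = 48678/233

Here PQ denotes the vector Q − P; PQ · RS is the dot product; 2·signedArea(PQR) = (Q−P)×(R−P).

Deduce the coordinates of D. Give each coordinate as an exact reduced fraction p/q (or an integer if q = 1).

D = (3127/233, -132/233)

1. D_x = 3127/233  [A, C, D are collinear ∩ BD ⟂ AC]
2. D_y = -132/233  [A, C, D are collinear ∩ BD ⟂ AC]
   → D = (3127/233, -132/233)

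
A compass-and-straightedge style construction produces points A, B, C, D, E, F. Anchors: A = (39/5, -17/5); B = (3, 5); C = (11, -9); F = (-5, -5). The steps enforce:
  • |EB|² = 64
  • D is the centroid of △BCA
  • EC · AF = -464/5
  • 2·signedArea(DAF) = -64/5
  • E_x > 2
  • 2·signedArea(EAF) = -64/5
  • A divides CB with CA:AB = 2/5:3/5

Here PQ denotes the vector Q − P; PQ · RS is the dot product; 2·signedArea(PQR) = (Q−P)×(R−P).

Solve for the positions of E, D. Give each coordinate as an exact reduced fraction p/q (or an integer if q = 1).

1. E_x = 3  [EC · AF = -464/5 ∩ 2·signedArea(EAF) = -64/5]
2. E_y = -3  [EC · AF = -464/5 ∩ 2·signedArea(EAF) = -64/5]
   → E = (3, -3)
3. D_x = 109/15  [D is the centroid of △BCA]
4. D_y = -37/15  [D is the centroid of △BCA]
   → D = (109/15, -37/15)

D = (109/15, -37/15)
E = (3, -3)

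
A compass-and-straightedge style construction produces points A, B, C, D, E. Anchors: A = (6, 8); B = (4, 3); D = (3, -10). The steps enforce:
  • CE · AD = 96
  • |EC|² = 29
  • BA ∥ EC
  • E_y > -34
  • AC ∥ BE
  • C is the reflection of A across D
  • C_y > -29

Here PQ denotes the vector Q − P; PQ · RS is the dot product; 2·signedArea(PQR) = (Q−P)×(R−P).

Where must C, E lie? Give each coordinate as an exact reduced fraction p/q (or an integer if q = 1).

C = (0, -28)
E = (-2, -33)

1. C_x = 0  [C is the reflection of A across D]
2. C_y = -28  [C is the reflection of A across D]
   → C = (0, -28)
3. E_x = -2  [BA ∥ EC ∩ AC ∥ BE]
4. E_y = -33  [BA ∥ EC ∩ AC ∥ BE]
   → E = (-2, -33)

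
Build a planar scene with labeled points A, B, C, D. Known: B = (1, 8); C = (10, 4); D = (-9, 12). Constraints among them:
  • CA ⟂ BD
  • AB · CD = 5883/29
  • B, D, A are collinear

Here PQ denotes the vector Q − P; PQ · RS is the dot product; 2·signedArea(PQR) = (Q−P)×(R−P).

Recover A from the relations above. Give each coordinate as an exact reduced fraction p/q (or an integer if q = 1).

1. A_x = 294/29  [B, D, A are collinear ∩ CA ⟂ BD]
2. A_y = 126/29  [B, D, A are collinear ∩ CA ⟂ BD]
   → A = (294/29, 126/29)

A = (294/29, 126/29)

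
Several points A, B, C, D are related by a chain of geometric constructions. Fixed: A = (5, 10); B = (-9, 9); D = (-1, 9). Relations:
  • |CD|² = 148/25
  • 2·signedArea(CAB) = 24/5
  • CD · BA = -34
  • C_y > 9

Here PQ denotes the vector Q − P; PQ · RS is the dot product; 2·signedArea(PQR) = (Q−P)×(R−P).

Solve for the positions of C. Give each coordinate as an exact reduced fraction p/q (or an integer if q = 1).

C = (7/5, 47/5)

1. C_x = 7/5  [2·signedArea(CAB) = 24/5 ∩ CD · BA = -34]
2. C_y = 47/5  [2·signedArea(CAB) = 24/5 ∩ CD · BA = -34]
   → C = (7/5, 47/5)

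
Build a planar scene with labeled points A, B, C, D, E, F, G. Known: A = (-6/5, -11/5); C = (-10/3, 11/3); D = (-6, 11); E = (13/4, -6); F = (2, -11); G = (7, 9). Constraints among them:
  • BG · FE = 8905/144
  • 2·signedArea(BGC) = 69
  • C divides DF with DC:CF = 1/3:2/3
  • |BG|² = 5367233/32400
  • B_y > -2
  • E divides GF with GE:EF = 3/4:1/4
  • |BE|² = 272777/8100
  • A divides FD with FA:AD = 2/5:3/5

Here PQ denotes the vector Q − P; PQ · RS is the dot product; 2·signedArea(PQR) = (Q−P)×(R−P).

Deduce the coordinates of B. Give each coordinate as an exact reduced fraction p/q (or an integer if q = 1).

1. B_x = -77/180  [BG · FE = 8905/144 ∩ 2·signedArea(BGC) = 69]
2. B_y = -68/45  [BG · FE = 8905/144 ∩ 2·signedArea(BGC) = 69]
   → B = (-77/180, -68/45)

B = (-77/180, -68/45)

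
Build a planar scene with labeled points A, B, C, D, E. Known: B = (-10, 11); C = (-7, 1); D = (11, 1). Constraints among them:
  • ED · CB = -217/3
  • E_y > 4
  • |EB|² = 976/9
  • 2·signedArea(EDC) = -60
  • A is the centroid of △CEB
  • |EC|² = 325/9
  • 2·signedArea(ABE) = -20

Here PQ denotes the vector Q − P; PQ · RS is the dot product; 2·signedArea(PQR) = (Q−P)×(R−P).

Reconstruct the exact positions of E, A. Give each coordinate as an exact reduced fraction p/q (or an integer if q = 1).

1. E_x = -2  [2·signedArea(EDC) = -60 ∩ ED · CB = -217/3]
2. E_y = 13/3  [2·signedArea(EDC) = -60 ∩ ED · CB = -217/3]
   → E = (-2, 13/3)
3. A_x = -19/3  [A is the centroid of △CEB]
4. A_y = 49/9  [A is the centroid of △CEB]
   → A = (-19/3, 49/9)

A = (-19/3, 49/9)
E = (-2, 13/3)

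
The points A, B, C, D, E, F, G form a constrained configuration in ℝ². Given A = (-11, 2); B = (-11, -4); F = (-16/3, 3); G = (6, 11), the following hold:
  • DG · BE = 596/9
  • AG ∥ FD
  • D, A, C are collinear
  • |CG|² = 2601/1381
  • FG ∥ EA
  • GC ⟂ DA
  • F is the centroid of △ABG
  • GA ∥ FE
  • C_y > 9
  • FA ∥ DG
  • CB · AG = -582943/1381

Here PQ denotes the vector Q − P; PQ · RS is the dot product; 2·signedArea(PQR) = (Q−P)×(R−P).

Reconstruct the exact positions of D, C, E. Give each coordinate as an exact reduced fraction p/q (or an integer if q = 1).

C = (9051/1381, 13457/1381)
D = (35/3, 12)
E = (-67/3, -6)

1. D_x = 35/3  [FA ∥ DG ∩ AG ∥ FD]
2. D_y = 12  [FA ∥ DG ∩ AG ∥ FD]
   → D = (35/3, 12)
3. C_x = 9051/1381  [D, A, C are collinear ∩ GC ⟂ DA]
4. C_y = 13457/1381  [D, A, C are collinear ∩ GC ⟂ DA]
   → C = (9051/1381, 13457/1381)
5. E_x = -67/3  [FG ∥ EA ∩ GA ∥ FE]
6. E_y = -6  [FG ∥ EA ∩ GA ∥ FE]
   → E = (-67/3, -6)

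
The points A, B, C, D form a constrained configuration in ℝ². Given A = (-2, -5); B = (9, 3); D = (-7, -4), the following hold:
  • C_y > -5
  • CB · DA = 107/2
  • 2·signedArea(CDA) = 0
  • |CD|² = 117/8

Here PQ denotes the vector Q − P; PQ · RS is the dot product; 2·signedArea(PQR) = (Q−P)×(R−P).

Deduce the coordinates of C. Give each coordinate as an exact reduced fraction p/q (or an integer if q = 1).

1. C_x = -13/4  [2·signedArea(CDA) = 0 ∩ CB · DA = 107/2]
2. C_y = -19/4  [2·signedArea(CDA) = 0 ∩ CB · DA = 107/2]
   → C = (-13/4, -19/4)

C = (-13/4, -19/4)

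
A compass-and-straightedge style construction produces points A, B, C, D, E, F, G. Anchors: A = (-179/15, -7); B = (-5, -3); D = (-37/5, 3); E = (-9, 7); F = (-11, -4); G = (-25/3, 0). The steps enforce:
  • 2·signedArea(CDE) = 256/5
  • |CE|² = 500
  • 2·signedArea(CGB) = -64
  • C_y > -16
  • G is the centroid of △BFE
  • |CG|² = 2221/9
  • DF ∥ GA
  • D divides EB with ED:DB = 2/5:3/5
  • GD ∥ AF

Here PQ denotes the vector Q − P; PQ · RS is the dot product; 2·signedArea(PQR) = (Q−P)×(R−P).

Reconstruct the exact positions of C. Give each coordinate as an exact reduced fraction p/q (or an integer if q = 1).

1. C_x = -13  [2·signedArea(CDE) = 256/5 ∩ 2·signedArea(CGB) = -64]
2. C_y = -15  [2·signedArea(CDE) = 256/5 ∩ 2·signedArea(CGB) = -64]
   → C = (-13, -15)

C = (-13, -15)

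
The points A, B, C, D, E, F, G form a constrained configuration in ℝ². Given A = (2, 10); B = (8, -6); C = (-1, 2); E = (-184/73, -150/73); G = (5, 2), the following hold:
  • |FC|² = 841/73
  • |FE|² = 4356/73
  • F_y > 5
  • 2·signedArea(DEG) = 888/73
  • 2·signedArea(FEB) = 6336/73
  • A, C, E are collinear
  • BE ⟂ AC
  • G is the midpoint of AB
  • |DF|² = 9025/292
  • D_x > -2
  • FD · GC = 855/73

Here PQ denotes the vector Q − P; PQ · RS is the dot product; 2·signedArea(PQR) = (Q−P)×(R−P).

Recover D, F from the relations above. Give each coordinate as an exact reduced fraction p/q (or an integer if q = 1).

D = (-257/146, -2/73)
F = (14/73, 378/73)

1. F_x = 14/73  [line 288/73·x + 768/73·y + -4032/73 = 0 ∩ |FE|² = 4356/73]
2. F_y = 378/73  [line 288/73·x + 768/73·y + -4032/73 = 0 ∩ |FE|² = 4356/73]
   → F = (14/73, 378/73)
3. D_x = -257/146  [2·signedArea(DEG) = 888/73 ∩ FD · GC = 855/73]
4. D_y = -2/73  [2·signedArea(DEG) = 888/73 ∩ FD · GC = 855/73]
   → D = (-257/146, -2/73)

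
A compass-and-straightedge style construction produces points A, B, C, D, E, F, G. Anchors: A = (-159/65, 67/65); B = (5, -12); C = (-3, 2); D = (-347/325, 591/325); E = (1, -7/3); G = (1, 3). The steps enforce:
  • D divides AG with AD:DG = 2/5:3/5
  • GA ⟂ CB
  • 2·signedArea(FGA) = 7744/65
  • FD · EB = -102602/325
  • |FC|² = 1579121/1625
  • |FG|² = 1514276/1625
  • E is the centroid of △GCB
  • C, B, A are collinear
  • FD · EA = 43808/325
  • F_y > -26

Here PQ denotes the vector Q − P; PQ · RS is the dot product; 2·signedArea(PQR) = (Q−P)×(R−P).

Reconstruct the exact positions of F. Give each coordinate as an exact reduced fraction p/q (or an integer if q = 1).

F = (3597/325, -8391/325)

1. F_x = 3597/325  [2·signedArea(FGA) = 7744/65 ∩ FD · EB = -102602/325]
2. F_y = -8391/325  [2·signedArea(FGA) = 7744/65 ∩ FD · EB = -102602/325]
   → F = (3597/325, -8391/325)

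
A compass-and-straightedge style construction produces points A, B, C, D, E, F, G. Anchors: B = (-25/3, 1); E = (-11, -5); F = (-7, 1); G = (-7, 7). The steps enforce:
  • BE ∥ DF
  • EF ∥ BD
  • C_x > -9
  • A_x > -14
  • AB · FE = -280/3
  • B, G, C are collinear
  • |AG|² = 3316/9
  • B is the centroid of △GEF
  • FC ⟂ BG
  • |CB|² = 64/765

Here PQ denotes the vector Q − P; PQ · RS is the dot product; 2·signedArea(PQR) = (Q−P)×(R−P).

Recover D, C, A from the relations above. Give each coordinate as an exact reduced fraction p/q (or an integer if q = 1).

A = (-41/3, -11)
C = (-703/85, 109/85)
D = (-13/3, 7)

1. D_x = -13/3  [BE ∥ DF ∩ EF ∥ BD]
2. D_y = 7  [BE ∥ DF ∩ EF ∥ BD]
   → D = (-13/3, 7)
3. C_x = -703/85  [B, G, C are collinear ∩ FC ⟂ BG]
4. C_y = 109/85  [B, G, C are collinear ∩ FC ⟂ BG]
   → C = (-703/85, 109/85)
5. A_x = -41/3  [line 4·x + 6·y + 362/3 = 0 ∩ |AG|² = 3316/9]
6. A_y = -11  [line 4·x + 6·y + 362/3 = 0 ∩ |AG|² = 3316/9]
   → A = (-41/3, -11)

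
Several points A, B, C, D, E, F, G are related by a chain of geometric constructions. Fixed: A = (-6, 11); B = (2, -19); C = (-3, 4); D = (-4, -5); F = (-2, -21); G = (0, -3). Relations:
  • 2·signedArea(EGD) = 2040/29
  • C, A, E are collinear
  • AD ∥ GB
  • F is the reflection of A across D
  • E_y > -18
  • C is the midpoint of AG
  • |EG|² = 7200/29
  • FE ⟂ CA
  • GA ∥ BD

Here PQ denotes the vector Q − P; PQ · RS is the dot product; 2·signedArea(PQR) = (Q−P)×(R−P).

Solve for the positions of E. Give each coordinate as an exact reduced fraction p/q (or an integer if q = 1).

1. E_x = 180/29  [C, A, E are collinear ∩ FE ⟂ CA]
2. E_y = -507/29  [C, A, E are collinear ∩ FE ⟂ CA]
   → E = (180/29, -507/29)

E = (180/29, -507/29)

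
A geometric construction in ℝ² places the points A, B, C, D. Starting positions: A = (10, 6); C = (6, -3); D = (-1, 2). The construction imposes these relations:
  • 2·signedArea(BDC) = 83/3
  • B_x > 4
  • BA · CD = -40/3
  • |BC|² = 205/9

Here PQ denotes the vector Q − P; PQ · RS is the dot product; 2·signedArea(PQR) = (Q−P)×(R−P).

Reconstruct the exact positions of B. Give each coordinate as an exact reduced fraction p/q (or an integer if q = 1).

B = (5, 5/3)

1. B_x = 5  [2·signedArea(BDC) = 83/3 ∩ BA · CD = -40/3]
2. B_y = 5/3  [2·signedArea(BDC) = 83/3 ∩ BA · CD = -40/3]
   → B = (5, 5/3)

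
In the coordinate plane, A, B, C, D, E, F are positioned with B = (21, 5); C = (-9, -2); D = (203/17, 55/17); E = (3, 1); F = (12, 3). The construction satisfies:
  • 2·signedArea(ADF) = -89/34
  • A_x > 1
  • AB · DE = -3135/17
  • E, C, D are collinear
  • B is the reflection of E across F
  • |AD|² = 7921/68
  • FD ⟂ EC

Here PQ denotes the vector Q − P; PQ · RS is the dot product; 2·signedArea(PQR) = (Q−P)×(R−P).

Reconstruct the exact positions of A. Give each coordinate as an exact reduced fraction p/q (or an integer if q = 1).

1. A_x = 25/17  [line 4/17·x + 1/17·y + -13/34 = 0 ∩ |AD|² = 7921/68]
2. A_y = 21/34  [line 4/17·x + 1/17·y + -13/34 = 0 ∩ |AD|² = 7921/68]
   → A = (25/17, 21/34)

A = (25/17, 21/34)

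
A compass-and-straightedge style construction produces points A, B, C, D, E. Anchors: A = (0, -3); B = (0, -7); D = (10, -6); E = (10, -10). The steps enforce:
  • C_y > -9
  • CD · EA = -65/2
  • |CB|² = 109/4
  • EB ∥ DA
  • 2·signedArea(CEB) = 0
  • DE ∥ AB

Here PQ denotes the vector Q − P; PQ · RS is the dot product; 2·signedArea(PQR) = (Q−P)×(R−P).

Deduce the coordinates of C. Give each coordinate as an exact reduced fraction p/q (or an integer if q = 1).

C = (5, -17/2)

1. C_x = 5  [2·signedArea(CEB) = 0 ∩ CD · EA = -65/2]
2. C_y = -17/2  [2·signedArea(CEB) = 0 ∩ CD · EA = -65/2]
   → C = (5, -17/2)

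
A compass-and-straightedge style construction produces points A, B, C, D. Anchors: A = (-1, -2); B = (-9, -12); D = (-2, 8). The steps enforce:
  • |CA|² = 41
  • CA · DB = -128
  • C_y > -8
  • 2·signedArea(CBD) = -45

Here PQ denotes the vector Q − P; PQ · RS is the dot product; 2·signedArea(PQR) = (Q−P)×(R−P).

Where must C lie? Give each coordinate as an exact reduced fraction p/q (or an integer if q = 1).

1. C_x = -5  [2·signedArea(CBD) = -45 ∩ CA · DB = -128]
2. C_y = -7  [2·signedArea(CBD) = -45 ∩ CA · DB = -128]
   → C = (-5, -7)

C = (-5, -7)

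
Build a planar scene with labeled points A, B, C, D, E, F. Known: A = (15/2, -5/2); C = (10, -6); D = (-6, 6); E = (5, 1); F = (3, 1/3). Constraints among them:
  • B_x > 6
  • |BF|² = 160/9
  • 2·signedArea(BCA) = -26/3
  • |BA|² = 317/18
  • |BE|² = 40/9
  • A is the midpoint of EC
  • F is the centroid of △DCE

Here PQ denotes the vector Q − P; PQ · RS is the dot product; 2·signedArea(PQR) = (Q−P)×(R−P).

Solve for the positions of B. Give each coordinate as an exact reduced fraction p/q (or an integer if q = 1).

B = (7, 5/3)

1. B_x = 7  [line -7/2·x + -5/2·y + 86/3 = 0 ∩ |BF|² = 160/9]
2. B_y = 5/3  [line -7/2·x + -5/2·y + 86/3 = 0 ∩ |BF|² = 160/9]
   → B = (7, 5/3)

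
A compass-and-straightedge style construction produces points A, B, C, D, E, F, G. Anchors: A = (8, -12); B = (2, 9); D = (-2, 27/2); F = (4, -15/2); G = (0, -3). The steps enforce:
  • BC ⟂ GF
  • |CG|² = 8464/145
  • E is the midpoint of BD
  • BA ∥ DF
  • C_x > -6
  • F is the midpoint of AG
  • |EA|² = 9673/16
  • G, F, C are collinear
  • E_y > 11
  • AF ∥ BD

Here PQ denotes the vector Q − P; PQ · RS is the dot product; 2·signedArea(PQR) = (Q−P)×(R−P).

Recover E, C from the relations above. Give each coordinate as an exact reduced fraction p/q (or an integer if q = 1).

C = (-736/145, 393/145)
E = (0, 45/4)

1. E_x = 0  [E is the midpoint of BD]
2. E_y = 45/4  [E is the midpoint of BD]
   → E = (0, 45/4)
3. C_x = -736/145  [G, F, C are collinear ∩ BC ⟂ GF]
4. C_y = 393/145  [G, F, C are collinear ∩ BC ⟂ GF]
   → C = (-736/145, 393/145)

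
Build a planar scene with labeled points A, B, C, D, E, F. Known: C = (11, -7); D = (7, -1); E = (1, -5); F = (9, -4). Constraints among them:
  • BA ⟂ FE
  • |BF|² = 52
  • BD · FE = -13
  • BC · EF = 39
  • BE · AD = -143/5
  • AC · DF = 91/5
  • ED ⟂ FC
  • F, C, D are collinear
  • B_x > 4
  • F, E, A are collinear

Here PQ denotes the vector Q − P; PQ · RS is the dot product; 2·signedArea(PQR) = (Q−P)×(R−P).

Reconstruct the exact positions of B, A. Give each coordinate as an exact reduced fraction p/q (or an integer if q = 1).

1. A_x = 29/5  [F, E, A are collinear ∩ AC · DF = 91/5]
2. A_y = -22/5  [F, E, A are collinear ∩ AC · DF = 91/5]
   → A = (29/5, -22/5)
3. B_x = 5  [BD · FE = -13 ∩ BE · AD = -143/5]
4. B_y = 2  [BD · FE = -13 ∩ BE · AD = -143/5]
   → B = (5, 2)

A = (29/5, -22/5)
B = (5, 2)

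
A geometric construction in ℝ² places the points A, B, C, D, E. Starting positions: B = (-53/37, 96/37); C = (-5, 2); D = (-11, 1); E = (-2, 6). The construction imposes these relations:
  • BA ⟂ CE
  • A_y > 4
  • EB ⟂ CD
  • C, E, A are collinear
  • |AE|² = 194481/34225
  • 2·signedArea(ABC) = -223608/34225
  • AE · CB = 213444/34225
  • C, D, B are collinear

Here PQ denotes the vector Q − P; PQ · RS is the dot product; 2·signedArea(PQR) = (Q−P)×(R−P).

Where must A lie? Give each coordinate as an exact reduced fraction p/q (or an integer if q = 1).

1. A_x = -3173/925  [C, E, A are collinear ∩ BA ⟂ CE]
2. A_y = 3786/925  [C, E, A are collinear ∩ BA ⟂ CE]
   → A = (-3173/925, 3786/925)

A = (-3173/925, 3786/925)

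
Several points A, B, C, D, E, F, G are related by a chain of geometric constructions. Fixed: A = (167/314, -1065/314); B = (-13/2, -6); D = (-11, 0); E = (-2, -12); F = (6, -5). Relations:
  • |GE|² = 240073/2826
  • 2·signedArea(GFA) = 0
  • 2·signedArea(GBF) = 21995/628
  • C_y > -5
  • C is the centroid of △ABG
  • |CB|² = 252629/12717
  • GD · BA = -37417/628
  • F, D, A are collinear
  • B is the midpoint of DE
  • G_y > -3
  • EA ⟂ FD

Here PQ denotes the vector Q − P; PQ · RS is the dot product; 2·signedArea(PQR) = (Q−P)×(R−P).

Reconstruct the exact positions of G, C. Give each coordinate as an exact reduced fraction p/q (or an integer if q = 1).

C = (-7025/2826, -5741/1413)
G = (-1403/942, -2635/942)

1. G_x = -1403/942  [2·signedArea(GFA) = 0 ∩ GD · BA = -37417/628]
2. G_y = -2635/942  [2·signedArea(GFA) = 0 ∩ GD · BA = -37417/628]
   → G = (-1403/942, -2635/942)
3. C_x = -7025/2826  [C is the centroid of △ABG]
4. C_y = -5741/1413  [C is the centroid of △ABG]
   → C = (-7025/2826, -5741/1413)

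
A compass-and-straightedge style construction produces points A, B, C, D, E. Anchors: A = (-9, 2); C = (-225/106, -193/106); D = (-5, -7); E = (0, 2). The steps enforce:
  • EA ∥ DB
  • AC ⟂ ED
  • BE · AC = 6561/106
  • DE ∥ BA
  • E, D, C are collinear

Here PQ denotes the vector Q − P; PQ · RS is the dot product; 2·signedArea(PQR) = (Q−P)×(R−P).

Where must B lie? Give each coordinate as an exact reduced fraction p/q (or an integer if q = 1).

1. B_x = -14  [DE ∥ BA ∩ EA ∥ DB]
2. B_y = -7  [DE ∥ BA ∩ EA ∥ DB]
   → B = (-14, -7)

B = (-14, -7)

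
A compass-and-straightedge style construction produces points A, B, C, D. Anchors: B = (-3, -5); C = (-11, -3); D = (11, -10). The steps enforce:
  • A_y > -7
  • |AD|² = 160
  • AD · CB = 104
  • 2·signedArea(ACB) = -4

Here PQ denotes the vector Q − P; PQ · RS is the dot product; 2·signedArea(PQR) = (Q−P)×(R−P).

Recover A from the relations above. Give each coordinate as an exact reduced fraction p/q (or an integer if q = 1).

1. A_x = -1  [2·signedArea(ACB) = -4 ∩ AD · CB = 104]
2. A_y = -6  [2·signedArea(ACB) = -4 ∩ AD · CB = 104]
   → A = (-1, -6)

A = (-1, -6)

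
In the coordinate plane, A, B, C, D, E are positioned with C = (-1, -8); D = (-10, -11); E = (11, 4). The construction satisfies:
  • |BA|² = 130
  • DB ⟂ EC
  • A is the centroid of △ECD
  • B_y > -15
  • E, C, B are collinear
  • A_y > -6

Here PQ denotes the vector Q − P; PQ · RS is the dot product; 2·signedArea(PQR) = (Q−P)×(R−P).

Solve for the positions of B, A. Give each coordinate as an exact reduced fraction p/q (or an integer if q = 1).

1. B_x = -7  [E, C, B are collinear ∩ DB ⟂ EC]
2. B_y = -14  [E, C, B are collinear ∩ DB ⟂ EC]
   → B = (-7, -14)
3. A_x = 0  [A is the centroid of △ECD]
4. A_y = -5  [A is the centroid of △ECD]
   → A = (0, -5)

A = (0, -5)
B = (-7, -14)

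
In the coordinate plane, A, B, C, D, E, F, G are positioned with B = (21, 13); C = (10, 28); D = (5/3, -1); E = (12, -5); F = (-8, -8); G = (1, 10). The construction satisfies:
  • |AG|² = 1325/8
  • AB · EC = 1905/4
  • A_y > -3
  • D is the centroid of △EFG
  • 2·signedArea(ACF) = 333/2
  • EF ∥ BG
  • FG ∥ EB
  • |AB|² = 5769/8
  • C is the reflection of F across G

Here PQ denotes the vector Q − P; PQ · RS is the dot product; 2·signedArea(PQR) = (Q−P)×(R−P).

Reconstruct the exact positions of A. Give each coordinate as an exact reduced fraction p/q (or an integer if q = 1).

A = (-3/4, -11/4)

1. A_x = -3/4  [AB · EC = 1905/4 ∩ 2·signedArea(ACF) = 333/2]
2. A_y = -11/4  [AB · EC = 1905/4 ∩ 2·signedArea(ACF) = 333/2]
   → A = (-3/4, -11/4)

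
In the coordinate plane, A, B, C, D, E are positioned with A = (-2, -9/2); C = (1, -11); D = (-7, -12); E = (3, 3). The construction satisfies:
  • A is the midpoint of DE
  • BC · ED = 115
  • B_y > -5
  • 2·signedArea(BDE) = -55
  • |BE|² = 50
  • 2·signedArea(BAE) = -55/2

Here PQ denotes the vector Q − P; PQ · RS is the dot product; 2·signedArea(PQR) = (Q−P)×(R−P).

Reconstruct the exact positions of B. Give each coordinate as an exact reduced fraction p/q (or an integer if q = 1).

1. B_x = 2  [2·signedArea(BDE) = -55 ∩ BC · ED = 115]
2. B_y = -4  [2·signedArea(BDE) = -55 ∩ BC · ED = 115]
   → B = (2, -4)

B = (2, -4)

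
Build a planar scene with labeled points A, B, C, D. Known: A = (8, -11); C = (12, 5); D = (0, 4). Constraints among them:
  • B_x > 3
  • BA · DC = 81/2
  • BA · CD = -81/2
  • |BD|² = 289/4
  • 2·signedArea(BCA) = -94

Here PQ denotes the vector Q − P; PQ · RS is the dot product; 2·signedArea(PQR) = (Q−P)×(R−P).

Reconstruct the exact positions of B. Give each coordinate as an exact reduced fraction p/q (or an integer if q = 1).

B = (4, -7/2)

1. B_x = 4  [2·signedArea(BCA) = -94 ∩ BA · CD = -81/2]
2. B_y = -7/2  [2·signedArea(BCA) = -94 ∩ BA · CD = -81/2]
   → B = (4, -7/2)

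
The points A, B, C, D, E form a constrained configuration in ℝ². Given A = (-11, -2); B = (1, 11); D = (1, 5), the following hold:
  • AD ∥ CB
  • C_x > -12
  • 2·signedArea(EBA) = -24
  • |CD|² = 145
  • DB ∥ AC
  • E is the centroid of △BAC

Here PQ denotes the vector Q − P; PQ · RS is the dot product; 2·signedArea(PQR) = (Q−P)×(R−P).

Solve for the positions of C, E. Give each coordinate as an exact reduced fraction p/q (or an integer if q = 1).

C = (-11, 4)
E = (-7, 13/3)

1. C_x = -11  [AD ∥ CB ∩ DB ∥ AC]
2. C_y = 4  [AD ∥ CB ∩ DB ∥ AC]
   → C = (-11, 4)
3. E_x = -7  [E is the centroid of △BAC]
4. E_y = 13/3  [E is the centroid of △BAC]
   → E = (-7, 13/3)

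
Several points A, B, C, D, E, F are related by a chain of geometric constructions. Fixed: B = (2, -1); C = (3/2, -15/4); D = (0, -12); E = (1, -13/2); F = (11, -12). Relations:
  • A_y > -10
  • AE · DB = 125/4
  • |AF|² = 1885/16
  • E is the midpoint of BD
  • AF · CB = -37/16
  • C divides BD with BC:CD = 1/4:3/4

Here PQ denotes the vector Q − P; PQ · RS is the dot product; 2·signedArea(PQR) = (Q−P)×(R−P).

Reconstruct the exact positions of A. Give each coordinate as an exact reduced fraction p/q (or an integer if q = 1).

A = (1/2, -37/4)

1. A_x = 1/2  [line -1/2·x + -11/4·y + -403/16 = 0 ∩ |AF|² = 1885/16]
2. A_y = -37/4  [line -1/2·x + -11/4·y + -403/16 = 0 ∩ |AF|² = 1885/16]
   → A = (1/2, -37/4)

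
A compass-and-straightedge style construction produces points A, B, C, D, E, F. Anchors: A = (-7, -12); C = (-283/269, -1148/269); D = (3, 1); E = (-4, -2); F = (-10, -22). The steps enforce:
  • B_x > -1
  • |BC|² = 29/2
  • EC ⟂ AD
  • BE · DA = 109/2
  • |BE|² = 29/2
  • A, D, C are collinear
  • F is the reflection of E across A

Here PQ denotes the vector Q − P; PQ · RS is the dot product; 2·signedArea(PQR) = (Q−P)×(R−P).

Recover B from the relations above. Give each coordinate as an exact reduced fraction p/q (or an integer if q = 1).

1. B_x = -1/2  [line 10·x + 13·y + 23/2 = 0 ∩ |BE|² = 29/2]
2. B_y = -1/2  [line 10·x + 13·y + 23/2 = 0 ∩ |BE|² = 29/2]
   → B = (-1/2, -1/2)

B = (-1/2, -1/2)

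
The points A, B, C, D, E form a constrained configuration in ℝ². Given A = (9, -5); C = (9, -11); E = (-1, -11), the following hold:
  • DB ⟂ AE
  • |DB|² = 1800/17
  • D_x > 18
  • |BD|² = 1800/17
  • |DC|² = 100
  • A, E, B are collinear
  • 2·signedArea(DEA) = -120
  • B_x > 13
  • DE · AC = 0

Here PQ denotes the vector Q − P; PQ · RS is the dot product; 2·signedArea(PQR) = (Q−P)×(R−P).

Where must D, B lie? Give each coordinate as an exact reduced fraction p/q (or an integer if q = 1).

1. D_x = 19  [DE · AC = 0 ∩ 2·signedArea(DEA) = -120]
2. D_y = -11  [DE · AC = 0 ∩ 2·signedArea(DEA) = -120]
   → D = (19, -11)
3. B_x = 233/17  [A, E, B are collinear ∩ DB ⟂ AE]
4. B_y = -37/17  [A, E, B are collinear ∩ DB ⟂ AE]
   → B = (233/17, -37/17)

B = (233/17, -37/17)
D = (19, -11)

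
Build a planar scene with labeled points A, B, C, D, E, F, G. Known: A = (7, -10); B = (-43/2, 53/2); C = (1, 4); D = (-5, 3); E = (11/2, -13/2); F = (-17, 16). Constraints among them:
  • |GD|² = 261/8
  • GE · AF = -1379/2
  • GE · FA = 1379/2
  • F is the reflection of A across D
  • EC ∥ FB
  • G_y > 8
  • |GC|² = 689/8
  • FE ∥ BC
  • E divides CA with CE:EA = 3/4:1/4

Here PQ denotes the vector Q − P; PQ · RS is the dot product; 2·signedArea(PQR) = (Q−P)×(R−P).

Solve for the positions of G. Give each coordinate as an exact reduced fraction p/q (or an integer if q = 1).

G = (-29/4, 33/4)

1. G_x = -29/4  [line -24·x + 26·y + -777/2 = 0 ∩ |GD|² = 261/8]
2. G_y = 33/4  [line -24·x + 26·y + -777/2 = 0 ∩ |GD|² = 261/8]
   → G = (-29/4, 33/4)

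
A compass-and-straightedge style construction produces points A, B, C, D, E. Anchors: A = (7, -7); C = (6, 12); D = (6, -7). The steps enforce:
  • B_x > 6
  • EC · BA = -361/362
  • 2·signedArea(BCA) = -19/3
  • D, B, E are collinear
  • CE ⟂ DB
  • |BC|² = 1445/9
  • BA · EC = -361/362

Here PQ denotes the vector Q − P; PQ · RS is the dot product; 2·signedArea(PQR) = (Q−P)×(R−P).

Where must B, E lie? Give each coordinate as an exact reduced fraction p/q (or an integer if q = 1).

B = (19/3, -2/3)
E = (2533/362, 4325/362)

1. B_x = 19/3  [line 19·x + 1·y + -359/3 = 0 ∩ |BC|² = 1445/9]
2. B_y = -2/3  [line 19·x + 1·y + -359/3 = 0 ∩ |BC|² = 1445/9]
   → B = (19/3, -2/3)
3. E_x = 2533/362  [BA · EC = -361/362 ∩ D, B, E are collinear]
4. E_y = 4325/362  [BA · EC = -361/362 ∩ D, B, E are collinear]
   → E = (2533/362, 4325/362)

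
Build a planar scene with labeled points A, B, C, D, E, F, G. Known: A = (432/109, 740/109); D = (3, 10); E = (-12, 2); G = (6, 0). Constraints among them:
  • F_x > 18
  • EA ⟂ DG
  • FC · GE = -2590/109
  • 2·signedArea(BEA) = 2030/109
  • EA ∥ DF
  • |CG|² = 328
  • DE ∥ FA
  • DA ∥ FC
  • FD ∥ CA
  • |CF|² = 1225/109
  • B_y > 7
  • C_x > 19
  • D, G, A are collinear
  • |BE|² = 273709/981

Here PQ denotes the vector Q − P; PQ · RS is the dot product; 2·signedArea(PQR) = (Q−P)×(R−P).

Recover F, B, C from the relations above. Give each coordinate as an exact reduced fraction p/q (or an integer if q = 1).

B = (397/109, 2570/327)
C = (2172/109, 1262/109)
F = (2067/109, 1612/109)

1. F_x = 2067/109  [DE ∥ FA ∩ EA ∥ DF]
2. F_y = 1612/109  [DE ∥ FA ∩ EA ∥ DF]
   → F = (2067/109, 1612/109)
3. B_x = 397/109  [line -522/109·x + 1740/109·y + -11774/109 = 0 ∩ |BE|² = 273709/981]
4. B_y = 2570/327  [line -522/109·x + 1740/109·y + -11774/109 = 0 ∩ |BE|² = 273709/981]
   → B = (397/109, 2570/327)
5. C_x = 2172/109  [FD ∥ CA ∩ DA ∥ FC]
6. C_y = 1262/109  [FD ∥ CA ∩ DA ∥ FC]
   → C = (2172/109, 1262/109)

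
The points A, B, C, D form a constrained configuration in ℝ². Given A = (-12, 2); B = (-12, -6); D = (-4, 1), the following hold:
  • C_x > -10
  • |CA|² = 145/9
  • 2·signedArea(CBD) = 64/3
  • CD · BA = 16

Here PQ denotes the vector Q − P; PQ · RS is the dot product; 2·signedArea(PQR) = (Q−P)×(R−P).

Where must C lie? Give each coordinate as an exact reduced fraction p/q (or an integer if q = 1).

C = (-28/3, -1)

1. C_x = -28/3  [CD · BA = 16 ∩ 2·signedArea(CBD) = 64/3]
2. C_y = -1  [CD · BA = 16 ∩ 2·signedArea(CBD) = 64/3]
   → C = (-28/3, -1)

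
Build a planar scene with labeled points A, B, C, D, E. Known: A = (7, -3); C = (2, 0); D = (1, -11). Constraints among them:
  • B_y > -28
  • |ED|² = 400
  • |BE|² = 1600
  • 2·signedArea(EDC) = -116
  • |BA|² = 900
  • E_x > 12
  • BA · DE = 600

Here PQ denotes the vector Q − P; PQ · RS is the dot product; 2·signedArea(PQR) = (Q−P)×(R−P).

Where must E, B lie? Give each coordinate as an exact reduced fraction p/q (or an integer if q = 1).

1. E_x = 13  [line -11·x + 1·y + 138 = 0 ∩ |ED|² = 400]
2. E_y = 5  [line -11·x + 1·y + 138 = 0 ∩ |ED|² = 400]
   → E = (13, 5)
3. B_x = -11  [line -12·x + -16·y + -564 = 0 ∩ |BE|² = 1600]
4. B_y = -27  [line -12·x + -16·y + -564 = 0 ∩ |BE|² = 1600]
   → B = (-11, -27)

B = (-11, -27)
E = (13, 5)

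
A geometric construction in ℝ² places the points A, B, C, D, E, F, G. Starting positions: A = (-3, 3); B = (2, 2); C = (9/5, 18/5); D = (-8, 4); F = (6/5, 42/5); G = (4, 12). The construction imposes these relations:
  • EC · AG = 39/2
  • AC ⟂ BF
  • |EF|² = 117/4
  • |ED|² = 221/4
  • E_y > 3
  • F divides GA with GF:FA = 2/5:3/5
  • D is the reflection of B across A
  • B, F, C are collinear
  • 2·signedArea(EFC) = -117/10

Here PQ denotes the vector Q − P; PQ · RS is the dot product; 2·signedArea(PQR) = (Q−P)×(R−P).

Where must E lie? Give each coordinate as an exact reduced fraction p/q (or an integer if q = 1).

E = (-3/5, 33/10)

1. E_x = -3/5  [2·signedArea(EFC) = -117/10 ∩ EC · AG = 39/2]
2. E_y = 33/10  [2·signedArea(EFC) = -117/10 ∩ EC · AG = 39/2]
   → E = (-3/5, 33/10)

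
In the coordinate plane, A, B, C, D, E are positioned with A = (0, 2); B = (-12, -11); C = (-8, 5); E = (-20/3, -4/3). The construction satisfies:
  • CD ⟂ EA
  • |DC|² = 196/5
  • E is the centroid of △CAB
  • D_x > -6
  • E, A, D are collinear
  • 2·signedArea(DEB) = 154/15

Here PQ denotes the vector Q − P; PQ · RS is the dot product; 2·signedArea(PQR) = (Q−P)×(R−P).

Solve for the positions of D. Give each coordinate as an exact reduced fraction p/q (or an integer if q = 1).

D = (-26/5, -3/5)

1. D_x = -26/5  [E, A, D are collinear ∩ CD ⟂ EA]
2. D_y = -3/5  [E, A, D are collinear ∩ CD ⟂ EA]
   → D = (-26/5, -3/5)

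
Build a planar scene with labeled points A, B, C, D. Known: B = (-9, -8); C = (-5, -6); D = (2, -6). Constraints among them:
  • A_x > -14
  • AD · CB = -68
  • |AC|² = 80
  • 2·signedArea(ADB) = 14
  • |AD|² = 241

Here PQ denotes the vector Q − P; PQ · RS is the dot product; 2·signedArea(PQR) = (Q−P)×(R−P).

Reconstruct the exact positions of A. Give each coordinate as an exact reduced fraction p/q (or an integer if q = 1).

A = (-13, -10)

1. A_x = -13  [AD · CB = -68 ∩ 2·signedArea(ADB) = 14]
2. A_y = -10  [AD · CB = -68 ∩ 2·signedArea(ADB) = 14]
   → A = (-13, -10)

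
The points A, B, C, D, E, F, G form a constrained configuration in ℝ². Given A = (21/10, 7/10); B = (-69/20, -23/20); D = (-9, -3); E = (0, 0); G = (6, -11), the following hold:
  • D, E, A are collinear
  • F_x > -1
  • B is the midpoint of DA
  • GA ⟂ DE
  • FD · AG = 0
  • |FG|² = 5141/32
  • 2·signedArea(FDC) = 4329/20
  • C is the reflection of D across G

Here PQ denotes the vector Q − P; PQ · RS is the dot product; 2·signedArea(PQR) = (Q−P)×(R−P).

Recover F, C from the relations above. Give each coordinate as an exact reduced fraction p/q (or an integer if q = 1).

C = (21, -19)
F = (-27/40, -9/40)

1. C_x = 21  [C is the reflection of D across G]
2. C_y = -19  [C is the reflection of D across G]
   → C = (21, -19)
3. F_x = -27/40  [FD · AG = 0 ∩ 2·signedArea(FDC) = 4329/20]
4. F_y = -9/40  [FD · AG = 0 ∩ 2·signedArea(FDC) = 4329/20]
   → F = (-27/40, -9/40)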